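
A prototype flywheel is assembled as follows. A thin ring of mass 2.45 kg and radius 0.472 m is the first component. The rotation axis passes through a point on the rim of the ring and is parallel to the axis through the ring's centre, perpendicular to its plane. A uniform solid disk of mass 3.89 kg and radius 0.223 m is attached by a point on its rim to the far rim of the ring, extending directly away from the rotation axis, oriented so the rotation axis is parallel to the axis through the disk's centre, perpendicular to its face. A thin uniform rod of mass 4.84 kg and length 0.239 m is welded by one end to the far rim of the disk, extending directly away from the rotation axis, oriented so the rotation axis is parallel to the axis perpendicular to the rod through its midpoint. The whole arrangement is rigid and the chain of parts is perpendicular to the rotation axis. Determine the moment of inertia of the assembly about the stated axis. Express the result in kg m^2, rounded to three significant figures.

Thin ring: I_cm = MR² = (2.45)(0.472)² = 0.54582 kg m^2; centre at d = 0.472 m, so I = I_cm + Md² gives I = 0.54582 + (2.45)(0.472)² = 1.0916 kg m^2.
Solid disk: I_cm = (1/2)MR² = (1/2)(3.89)(0.223)² = 0.096723 kg m^2; centre at d = 0.472 + 0.472 + 0.223 = 1.167 m, so I = I_cm + Md² gives I = 0.096723 + (3.89)(1.167)² = 5.3945 kg m^2.
Thin rod: I_cm = (1/12)ML² = (1/12)(4.84)(0.239)² = 0.023039 kg m^2; centre at d = 0.472 + 0.472 + 0.223 + 0.223 + 0.1195 = 1.5095 m, so I = I_cm + Md² gives I = 0.023039 + (4.84)(1.5095)² = 11.051 kg m^2.
Total I = 1.0916 + 5.3945 + 11.051 = 17.538 kg m^2.

17.5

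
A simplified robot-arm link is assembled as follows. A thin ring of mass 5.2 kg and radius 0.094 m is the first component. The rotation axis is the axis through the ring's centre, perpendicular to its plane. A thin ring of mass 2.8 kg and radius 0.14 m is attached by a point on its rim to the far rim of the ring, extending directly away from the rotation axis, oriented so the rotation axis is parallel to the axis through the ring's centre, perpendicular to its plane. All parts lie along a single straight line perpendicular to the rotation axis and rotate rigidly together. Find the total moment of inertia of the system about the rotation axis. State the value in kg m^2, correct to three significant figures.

Thin ring: I_cm = MR² = (5.2)(0.094)² = 0.045947 kg m^2; axis through the centre, so I = 0.045947 kg m^2.
Thin ring: I_cm = MR² = (2.8)(0.14)² = 0.05488 kg m^2; centre at d = 0.094 + 0.14 = 0.234 m, so I = I_cm + Md² gives I = 0.05488 + (2.8)(0.234)² = 0.2082 kg m^2.
Total I = 0.045947 + 0.2082 = 0.25414 kg m^2.

0.254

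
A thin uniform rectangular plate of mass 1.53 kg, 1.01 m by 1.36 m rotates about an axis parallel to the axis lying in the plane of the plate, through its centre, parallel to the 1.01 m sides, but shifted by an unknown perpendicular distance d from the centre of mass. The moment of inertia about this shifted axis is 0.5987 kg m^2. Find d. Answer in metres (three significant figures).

0.487

About the centre-of-mass axis, I_cm = (1/12)Mb² = (1/12)(1.53)(1.36)² = 0.23582 kg m^2.
Parallel axis theorem: I = I_cm + Md², so Md² = 0.5987 − 0.23582 = 0.36288 kg m^2.
d = √(0.36288 / 1.53) = 0.487 m.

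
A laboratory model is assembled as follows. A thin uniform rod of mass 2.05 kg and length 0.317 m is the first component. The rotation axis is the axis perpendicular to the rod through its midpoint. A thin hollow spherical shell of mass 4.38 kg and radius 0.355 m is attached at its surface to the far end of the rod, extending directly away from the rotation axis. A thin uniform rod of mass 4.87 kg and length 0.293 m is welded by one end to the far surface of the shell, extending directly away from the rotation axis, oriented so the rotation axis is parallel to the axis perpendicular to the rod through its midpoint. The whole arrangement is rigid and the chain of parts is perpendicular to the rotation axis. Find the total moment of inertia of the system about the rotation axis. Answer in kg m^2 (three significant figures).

6.59

Thin rod: I_cm = (1/12)ML² = (1/12)(2.05)(0.317)² = 0.017167 kg m^2; axis through the centre, so I = 0.017167 kg m^2.
Spherical shell: I_cm = (2/3)MR² = (2/3)(4.38)(0.355)² = 0.36799 kg m^2; centre at d = 0.1585 + 0.355 = 0.5135 m, so the parallel axis theorem gives I = 0.36799 + (4.38)(0.5135)² = 1.5229 kg m^2.
Thin rod: I_cm = (1/12)ML² = (1/12)(4.87)(0.293)² = 0.03484 kg m^2; centre at d = 0.1585 + 0.355 + 0.355 + 0.1465 = 1.015 m, so the parallel axis theorem gives I = 0.03484 + (4.87)(1.015)² = 5.052 kg m^2.
Total I = 0.017167 + 1.5229 + 5.052 = 6.5921 kg m^2.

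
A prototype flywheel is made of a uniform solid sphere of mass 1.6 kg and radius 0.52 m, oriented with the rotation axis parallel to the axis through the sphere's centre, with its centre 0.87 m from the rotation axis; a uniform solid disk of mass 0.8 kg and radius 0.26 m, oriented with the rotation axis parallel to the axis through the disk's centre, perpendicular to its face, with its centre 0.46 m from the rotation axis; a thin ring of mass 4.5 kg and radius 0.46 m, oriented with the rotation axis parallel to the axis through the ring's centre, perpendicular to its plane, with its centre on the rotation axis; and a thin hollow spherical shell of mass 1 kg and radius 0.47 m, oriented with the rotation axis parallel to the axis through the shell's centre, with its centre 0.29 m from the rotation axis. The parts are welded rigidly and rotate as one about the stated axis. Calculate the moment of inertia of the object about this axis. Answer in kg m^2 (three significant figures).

2.76

Solid sphere: I_cm = (2/5)MR² = (2/5)(1.6)(0.52)² = 0.17306 kg m^2; centre at d = 0.87 m, so the parallel axis theorem gives I = 0.17306 + (1.6)(0.87)² = 1.3841 kg m^2.
Solid disk: I_cm = (1/2)MR² = (1/2)(0.8)(0.26)² = 0.02704 kg m^2; centre at d = 0.46 m, so the parallel axis theorem gives I = 0.02704 + (0.8)(0.46)² = 0.19632 kg m^2.
Thin ring: I_cm = MR² = (4.5)(0.46)² = 0.9522 kg m^2; axis through the centre, so I = 0.9522 kg m^2.
Spherical shell: I_cm = (2/3)MR² = (2/3)(1)(0.47)² = 0.14727 kg m^2; centre at d = 0.29 m, so the parallel axis theorem gives I = 0.14727 + (1)(0.29)² = 0.23137 kg m^2.
Total I = 1.3841 + 0.19632 + 0.9522 + 0.23137 = 2.764 kg m^2.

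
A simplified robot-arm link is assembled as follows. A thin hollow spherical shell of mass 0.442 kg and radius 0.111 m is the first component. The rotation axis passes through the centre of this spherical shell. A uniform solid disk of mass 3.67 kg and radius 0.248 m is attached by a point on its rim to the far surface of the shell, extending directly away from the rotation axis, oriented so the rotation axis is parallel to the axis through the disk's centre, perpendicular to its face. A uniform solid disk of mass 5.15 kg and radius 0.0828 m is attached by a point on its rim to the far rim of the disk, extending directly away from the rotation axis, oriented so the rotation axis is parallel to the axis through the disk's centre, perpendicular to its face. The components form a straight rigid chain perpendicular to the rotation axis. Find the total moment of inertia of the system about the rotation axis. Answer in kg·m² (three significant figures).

3.06

Spherical shell: I_cm = (2/3)MR² = (2/3)(0.442)(0.111)² = 0.0036306 kg·m²; axis through the centre, so I = 0.0036306 kg·m².
Solid disk: I_cm = (1/2)MR² = (1/2)(3.67)(0.248)² = 0.11286 kg·m²; centre at d = 0.111 + 0.248 = 0.359 m, so I = I_cm + Md² gives I = 0.11286 + (3.67)(0.359)² = 0.58585 kg·m².
Solid disk: I_cm = (1/2)MR² = (1/2)(5.15)(0.0828)² = 0.017654 kg·m²; centre at d = 0.111 + 0.248 + 0.248 + 0.0828 = 0.6898 m, so I = I_cm + Md² gives I = 0.017654 + (5.15)(0.6898)² = 2.4681 kg·m².
Total I = 0.0036306 + 0.58585 + 2.4681 = 3.0576 kg·m².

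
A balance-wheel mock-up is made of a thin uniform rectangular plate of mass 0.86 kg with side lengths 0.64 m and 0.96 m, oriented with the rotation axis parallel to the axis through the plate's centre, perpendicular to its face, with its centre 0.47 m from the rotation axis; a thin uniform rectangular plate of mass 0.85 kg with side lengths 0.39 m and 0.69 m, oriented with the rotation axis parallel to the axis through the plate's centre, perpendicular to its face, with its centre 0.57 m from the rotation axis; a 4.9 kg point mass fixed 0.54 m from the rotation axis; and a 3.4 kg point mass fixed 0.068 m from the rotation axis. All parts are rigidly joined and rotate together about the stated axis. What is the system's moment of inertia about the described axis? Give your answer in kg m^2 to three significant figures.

Rectangular plate: I_cm = (1/12)M(a²+b²) = (1/12)(0.86)[(0.64)² + (0.96)²] = 0.095403 kg m^2; centre at d = 0.47 m, so the parallel axis theorem gives I = 0.095403 + (0.86)(0.47)² = 0.28538 kg m^2.
Rectangular plate: I_cm = (1/12)M(a²+b²) = (1/12)(0.85)[(0.39)² + (0.69)²] = 0.044497 kg m^2; centre at d = 0.57 m, so the parallel axis theorem gives I = 0.044497 + (0.85)(0.57)² = 0.32066 kg m^2.
Point mass: I_cm = 0; centre at d = 0.54 m, so the parallel axis theorem gives I = 0 + (4.9)(0.54)² = 1.4288 kg m^2.
Point mass: I_cm = 0; centre at d = 0.068 m, so the parallel axis theorem gives I = 0 + (3.4)(0.068)² = 0.015722 kg m^2.
Total I = 0.28538 + 0.32066 + 1.4288 + 0.015722 = 2.0506 kg m^2.

2.05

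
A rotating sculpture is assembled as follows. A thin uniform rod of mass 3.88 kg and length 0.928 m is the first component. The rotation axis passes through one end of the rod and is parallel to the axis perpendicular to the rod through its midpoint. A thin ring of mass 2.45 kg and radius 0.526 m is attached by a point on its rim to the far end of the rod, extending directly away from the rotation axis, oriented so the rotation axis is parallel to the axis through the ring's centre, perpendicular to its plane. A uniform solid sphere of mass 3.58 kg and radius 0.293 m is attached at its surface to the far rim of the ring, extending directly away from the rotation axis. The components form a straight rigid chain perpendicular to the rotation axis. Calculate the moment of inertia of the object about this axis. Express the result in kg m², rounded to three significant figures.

25.6

Thin rod: I_cm = (1/12)ML² = (1/12)(3.88)(0.928)² = 0.27845 kg m²; centre at d = 0.464 m, so I = I_cm + Md² gives I = 0.27845 + (3.88)(0.464)² = 1.1138 kg m².
Thin ring: I_cm = MR² = (2.45)(0.526)² = 0.67786 kg m²; centre at d = 0.464 + 0.464 + 0.526 = 1.454 m, so I = I_cm + Md² gives I = 0.67786 + (2.45)(1.454)² = 5.8574 kg m².
Solid sphere: I_cm = (2/5)MR² = (2/5)(3.58)(0.293)² = 0.12294 kg m²; centre at d = 0.464 + 0.464 + 0.526 + 0.526 + 0.293 = 2.273 m, so I = I_cm + Md² gives I = 0.12294 + (3.58)(2.273)² = 18.619 kg m².
Total I = 1.1138 + 5.8574 + 18.619 = 25.59 kg m².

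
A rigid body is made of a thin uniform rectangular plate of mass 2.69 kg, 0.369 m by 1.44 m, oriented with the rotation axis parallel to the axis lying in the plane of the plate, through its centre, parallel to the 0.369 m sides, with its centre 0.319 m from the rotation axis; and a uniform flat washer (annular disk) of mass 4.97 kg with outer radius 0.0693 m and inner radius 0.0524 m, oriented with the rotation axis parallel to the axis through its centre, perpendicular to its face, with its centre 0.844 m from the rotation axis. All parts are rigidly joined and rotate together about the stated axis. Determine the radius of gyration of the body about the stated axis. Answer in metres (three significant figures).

Rectangular plate: I_cm = (1/12)Mb² = (1/12)(2.69)(1.44)² = 0.46483 kg·m²; centre at d = 0.319 m, so the parallel axis theorem gives I = 0.46483 + (2.69)(0.319)² = 0.73857 kg·m².
Annular disk: I_cm = (1/2)M(R²+r²) = (1/2)(4.97)[(0.0693)² + (0.0524)²] = 0.018757 kg·m²; centre at d = 0.844 m, so the parallel axis theorem gives I = 0.018757 + (4.97)(0.844)² = 3.5591 kg·m².
Total I = 4.2976 kg·m²; total mass M = 7.66 kg.
k = √(I/M) = √(4.2976/7.66) = 0.74903 m.

0.749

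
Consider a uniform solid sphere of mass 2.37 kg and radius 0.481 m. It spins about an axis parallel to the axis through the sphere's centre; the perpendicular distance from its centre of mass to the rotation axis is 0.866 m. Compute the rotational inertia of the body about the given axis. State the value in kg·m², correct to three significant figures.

I_cm = (2/5)MR² = (2/5)(2.37)(0.481)² = 0.21933 kg·m²; centre at d = 0.866 m, so I = I_cm + Md² gives I = 0.21933 + (2.37)(0.866)² = 1.9967 kg·m².

2.00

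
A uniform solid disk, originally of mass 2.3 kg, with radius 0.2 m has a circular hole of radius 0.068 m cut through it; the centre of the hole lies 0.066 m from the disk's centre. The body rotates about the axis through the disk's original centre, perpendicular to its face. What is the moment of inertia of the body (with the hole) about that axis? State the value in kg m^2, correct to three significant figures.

0.0442

Unpierced body about its centre: I₀ = (1/2)MR² = (1/2)(2.3)(0.2)² = 0.046 kg m^2.
The removed disk has mass m = M·(r/R)² = (2.3)(0.068/0.2)² = 0.26588 kg (same uniform areal density).
Its moment of inertia about the rotation axis (parallel-axis theorem): I_hole = (1/2)mr² + md² = (1/2)(0.26588)(0.068)² + (0.26588)(0.066)² = 0.0017729 kg m^2.
Treating the hole as negative mass, I = I₀ − I_hole = 0.046 − 0.0017729 = 0.044227 kg m^2.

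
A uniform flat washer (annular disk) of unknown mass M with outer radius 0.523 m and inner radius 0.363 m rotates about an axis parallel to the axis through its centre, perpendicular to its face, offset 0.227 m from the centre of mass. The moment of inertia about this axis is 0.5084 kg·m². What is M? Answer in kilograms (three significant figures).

2.00

I = I_cm + Md² = (1/2)M(R²+r²) + Md² = M·[0.5·[(0.523)² + (0.363)²] + (0.227)²] = M·0.25418.
So M = 0.5084 / 0.25418 = 2.0002 kg.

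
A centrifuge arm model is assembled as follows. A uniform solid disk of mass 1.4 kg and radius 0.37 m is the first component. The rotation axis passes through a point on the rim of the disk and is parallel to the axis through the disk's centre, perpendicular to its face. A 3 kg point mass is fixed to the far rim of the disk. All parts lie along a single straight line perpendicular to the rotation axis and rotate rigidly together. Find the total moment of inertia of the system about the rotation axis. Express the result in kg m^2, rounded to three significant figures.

Solid disk: I_cm = (1/2)MR² = (1/2)(1.4)(0.37)² = 0.09583 kg m^2; centre at d = 0.37 m, so I = I_cm + Md² gives I = 0.09583 + (1.4)(0.37)² = 0.28749 kg m^2.
Point mass: I_cm = 0; centre at d = 0.37 + 0.37 = 0.74 m, so I = I_cm + Md² gives I = 0 + (3)(0.74)² = 1.6428 kg m^2.
Total I = 0.28749 + 1.6428 = 1.9303 kg m^2.

1.93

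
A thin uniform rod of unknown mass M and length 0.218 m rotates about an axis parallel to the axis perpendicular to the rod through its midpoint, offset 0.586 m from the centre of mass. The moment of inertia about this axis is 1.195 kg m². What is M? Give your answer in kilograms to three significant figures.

I = I_cm + Md² = (1/12)ML² + Md² = M·[0.0833333·(0.218)² + (0.586)²] = M·0.34736.
So M = 1.195 / 0.34736 = 3.4403 kg.

3.44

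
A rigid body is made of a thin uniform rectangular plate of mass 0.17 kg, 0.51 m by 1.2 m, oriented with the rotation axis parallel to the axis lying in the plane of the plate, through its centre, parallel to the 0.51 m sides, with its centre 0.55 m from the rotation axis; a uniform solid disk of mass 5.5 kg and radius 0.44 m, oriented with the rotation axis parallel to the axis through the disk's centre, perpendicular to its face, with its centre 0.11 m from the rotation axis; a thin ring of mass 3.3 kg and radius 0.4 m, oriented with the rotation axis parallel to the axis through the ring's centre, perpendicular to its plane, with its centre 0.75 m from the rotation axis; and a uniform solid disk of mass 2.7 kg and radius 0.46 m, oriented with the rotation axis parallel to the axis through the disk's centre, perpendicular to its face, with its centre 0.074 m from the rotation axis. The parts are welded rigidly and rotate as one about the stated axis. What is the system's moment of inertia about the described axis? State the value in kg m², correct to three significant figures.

Rectangular plate: I_cm = (1/12)Mb² = (1/12)(0.17)(1.2)² = 0.0204 kg m²; centre at d = 0.55 m, so I = I_cm + Md² gives I = 0.0204 + (0.17)(0.55)² = 0.071825 kg m².
Solid disk: I_cm = (1/2)MR² = (1/2)(5.5)(0.44)² = 0.5324 kg m²; centre at d = 0.11 m, so I = I_cm + Md² gives I = 0.5324 + (5.5)(0.11)² = 0.59895 kg m².
Thin ring: I_cm = MR² = (3.3)(0.4)² = 0.528 kg m²; centre at d = 0.75 m, so I = I_cm + Md² gives I = 0.528 + (3.3)(0.75)² = 2.3842 kg m².
Solid disk: I_cm = (1/2)MR² = (1/2)(2.7)(0.46)² = 0.28566 kg m²; centre at d = 0.074 m, so I = I_cm + Md² gives I = 0.28566 + (2.7)(0.074)² = 0.30045 kg m².
Total I = 0.071825 + 0.59895 + 2.3842 + 0.30045 = 3.3555 kg m².

3.36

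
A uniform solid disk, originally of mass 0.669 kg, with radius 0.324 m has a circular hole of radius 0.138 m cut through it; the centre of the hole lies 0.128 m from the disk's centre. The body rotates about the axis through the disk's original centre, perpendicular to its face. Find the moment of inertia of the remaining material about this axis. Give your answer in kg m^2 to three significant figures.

Unpierced body about its centre: I₀ = (1/2)MR² = (1/2)(0.669)(0.324)² = 0.035114 kg m^2.
The removed disk has mass m = M·(r/R)² = (0.669)(0.138/0.324)² = 0.12137 kg (same uniform areal density).
Its moment of inertia about the rotation axis (parallel-axis theorem): I_hole = (1/2)mr² + md² = (1/2)(0.12137)(0.138)² + (0.12137)(0.128)² = 0.0031441 kg m^2.
Treating the hole as negative mass, I = I₀ − I_hole = 0.035114 − 0.0031441 = 0.03197 kg m^2.

0.0320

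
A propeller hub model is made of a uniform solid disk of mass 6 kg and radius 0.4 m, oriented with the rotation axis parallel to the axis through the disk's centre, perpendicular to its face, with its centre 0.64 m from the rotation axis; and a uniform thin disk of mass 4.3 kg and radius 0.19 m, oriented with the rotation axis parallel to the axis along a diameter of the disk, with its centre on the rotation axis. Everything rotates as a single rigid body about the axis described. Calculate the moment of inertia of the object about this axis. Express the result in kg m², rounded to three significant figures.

Solid disk: I_cm = (1/2)MR² = (1/2)(6)(0.4)² = 0.48 kg m²; centre at d = 0.64 m, so I = I_cm + Md² gives I = 0.48 + (6)(0.64)² = 2.9376 kg m².
Thin disk: I_cm = (1/4)MR² = (1/4)(4.3)(0.19)² = 0.038808 kg m²; axis through the centre, so I = 0.038808 kg m².
Total I = 2.9376 + 0.038808 = 2.9764 kg m².

2.98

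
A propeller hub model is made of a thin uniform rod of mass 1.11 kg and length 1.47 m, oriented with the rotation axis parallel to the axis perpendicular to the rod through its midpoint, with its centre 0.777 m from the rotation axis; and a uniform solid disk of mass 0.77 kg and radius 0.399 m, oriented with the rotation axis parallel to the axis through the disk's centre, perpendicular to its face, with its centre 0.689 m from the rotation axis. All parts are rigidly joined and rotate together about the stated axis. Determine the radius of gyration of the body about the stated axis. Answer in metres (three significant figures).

0.831

Thin rod: I_cm = (1/12)ML² = (1/12)(1.11)(1.47)² = 0.19988 kg m^2; centre at d = 0.777 m, so I = I_cm + Md² gives I = 0.19988 + (1.11)(0.777)² = 0.87002 kg m^2.
Solid disk: I_cm = (1/2)MR² = (1/2)(0.77)(0.399)² = 0.061292 kg m^2; centre at d = 0.689 m, so I = I_cm + Md² gives I = 0.061292 + (0.77)(0.689)² = 0.42683 kg m^2.
Total I = 1.2968 kg m^2; total mass M = 1.88 kg.
k = √(I/M) = √(1.2968/1.88) = 0.83055 m.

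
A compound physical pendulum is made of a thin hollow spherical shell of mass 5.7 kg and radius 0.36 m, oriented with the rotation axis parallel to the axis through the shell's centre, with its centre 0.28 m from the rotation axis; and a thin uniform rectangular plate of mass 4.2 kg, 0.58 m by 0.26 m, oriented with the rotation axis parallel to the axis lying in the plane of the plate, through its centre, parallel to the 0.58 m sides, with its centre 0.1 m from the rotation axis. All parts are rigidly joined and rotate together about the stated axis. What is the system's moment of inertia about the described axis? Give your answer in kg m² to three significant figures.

Spherical shell: I_cm = (2/3)MR² = (2/3)(5.7)(0.36)² = 0.49248 kg m²; centre at d = 0.28 m, so I = I_cm + Md² gives I = 0.49248 + (5.7)(0.28)² = 0.93936 kg m².
Rectangular plate: I_cm = (1/12)Mb² = (1/12)(4.2)(0.26)² = 0.02366 kg m²; centre at d = 0.1 m, so I = I_cm + Md² gives I = 0.02366 + (4.2)(0.1)² = 0.06566 kg m².
Total I = 0.93936 + 0.06566 = 1.005 kg m².

1.01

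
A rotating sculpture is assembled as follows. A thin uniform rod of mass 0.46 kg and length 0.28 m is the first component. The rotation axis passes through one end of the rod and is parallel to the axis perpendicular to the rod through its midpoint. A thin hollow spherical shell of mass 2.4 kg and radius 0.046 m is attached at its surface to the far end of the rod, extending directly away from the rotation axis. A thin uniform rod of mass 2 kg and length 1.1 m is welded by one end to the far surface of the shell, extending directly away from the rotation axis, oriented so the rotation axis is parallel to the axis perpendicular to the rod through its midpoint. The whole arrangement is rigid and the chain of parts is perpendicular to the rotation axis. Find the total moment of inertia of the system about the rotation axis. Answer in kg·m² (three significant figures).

2.17

Thin rod: I_cm = (1/12)ML² = (1/12)(0.46)(0.28)² = 0.0030053 kg·m²; centre at d = 0.14 m, so I = I_cm + Md² gives I = 0.0030053 + (0.46)(0.14)² = 0.012021 kg·m².
Spherical shell: I_cm = (2/3)MR² = (2/3)(2.4)(0.046)² = 0.0033856 kg·m²; centre at d = 0.14 + 0.14 + 0.046 = 0.326 m, so I = I_cm + Md² gives I = 0.0033856 + (2.4)(0.326)² = 0.25845 kg·m².
Thin rod: I_cm = (1/12)ML² = (1/12)(2)(1.1)² = 0.20167 kg·m²; centre at d = 0.14 + 0.14 + 0.046 + 0.046 + 0.55 = 0.922 m, so I = I_cm + Md² gives I = 0.20167 + (2)(0.922)² = 1.9018 kg·m².
Total I = 0.012021 + 0.25845 + 1.9018 = 2.1723 kg·m².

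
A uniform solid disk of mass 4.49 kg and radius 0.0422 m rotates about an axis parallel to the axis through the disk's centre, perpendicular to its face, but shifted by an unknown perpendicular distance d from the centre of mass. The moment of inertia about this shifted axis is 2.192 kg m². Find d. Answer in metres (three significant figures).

About the centre-of-mass axis, I_cm = (1/2)MR² = (1/2)(4.49)(0.0422)² = 0.003998 kg m².
Parallel axis theorem: I = I_cm + Md², so Md² = 2.192 − 0.003998 = 2.188 kg m².
d = √(2.188 / 4.49) = 0.69807 m.

0.698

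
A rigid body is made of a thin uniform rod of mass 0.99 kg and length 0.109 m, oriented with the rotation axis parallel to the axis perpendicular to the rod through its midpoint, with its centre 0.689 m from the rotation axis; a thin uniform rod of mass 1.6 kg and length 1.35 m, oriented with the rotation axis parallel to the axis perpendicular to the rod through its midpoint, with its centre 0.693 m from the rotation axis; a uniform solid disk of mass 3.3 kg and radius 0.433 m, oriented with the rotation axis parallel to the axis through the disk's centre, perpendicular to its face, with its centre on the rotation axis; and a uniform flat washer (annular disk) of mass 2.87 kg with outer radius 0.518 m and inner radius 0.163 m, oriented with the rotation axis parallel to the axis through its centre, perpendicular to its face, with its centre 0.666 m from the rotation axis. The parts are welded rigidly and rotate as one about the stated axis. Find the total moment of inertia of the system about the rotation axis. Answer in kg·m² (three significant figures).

3.49

Thin rod: I_cm = (1/12)ML² = (1/12)(0.99)(0.109)² = 0.00098018 kg·m²; centre at d = 0.689 m, so the parallel axis theorem gives I = 0.00098018 + (0.99)(0.689)² = 0.47095 kg·m².
Thin rod: I_cm = (1/12)ML² = (1/12)(1.6)(1.35)² = 0.243 kg·m²; centre at d = 0.693 m, so the parallel axis theorem gives I = 0.243 + (1.6)(0.693)² = 1.0114 kg·m².
Solid disk: I_cm = (1/2)MR² = (1/2)(3.3)(0.433)² = 0.30936 kg·m²; axis through the centre, so I = 0.30936 kg·m².
Annular disk: I_cm = (1/2)M(R²+r²) = (1/2)(2.87)[(0.518)² + (0.163)²] = 0.42317 kg·m²; centre at d = 0.666 m, so the parallel axis theorem gives I = 0.42317 + (2.87)(0.666)² = 1.6962 kg·m².
Total I = 0.47095 + 1.0114 + 0.30936 + 1.6962 = 3.4879 kg·m².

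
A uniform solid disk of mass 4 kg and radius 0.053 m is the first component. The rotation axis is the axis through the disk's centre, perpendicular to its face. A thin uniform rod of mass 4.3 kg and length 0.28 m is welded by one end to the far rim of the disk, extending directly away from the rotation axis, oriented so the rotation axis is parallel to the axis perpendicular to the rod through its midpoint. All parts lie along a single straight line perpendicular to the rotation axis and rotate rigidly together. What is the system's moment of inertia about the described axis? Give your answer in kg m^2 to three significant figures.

Solid disk: I_cm = (1/2)MR² = (1/2)(4)(0.053)² = 0.005618 kg m^2; axis through the centre, so I = 0.005618 kg m^2.
Thin rod: I_cm = (1/12)ML² = (1/12)(4.3)(0.28)² = 0.028093 kg m^2; centre at d = 0.053 + 0.14 = 0.193 m, so I = I_cm + Md² gives I = 0.028093 + (4.3)(0.193)² = 0.18826 kg m^2.
Total I = 0.005618 + 0.18826 = 0.19388 kg m^2.

0.194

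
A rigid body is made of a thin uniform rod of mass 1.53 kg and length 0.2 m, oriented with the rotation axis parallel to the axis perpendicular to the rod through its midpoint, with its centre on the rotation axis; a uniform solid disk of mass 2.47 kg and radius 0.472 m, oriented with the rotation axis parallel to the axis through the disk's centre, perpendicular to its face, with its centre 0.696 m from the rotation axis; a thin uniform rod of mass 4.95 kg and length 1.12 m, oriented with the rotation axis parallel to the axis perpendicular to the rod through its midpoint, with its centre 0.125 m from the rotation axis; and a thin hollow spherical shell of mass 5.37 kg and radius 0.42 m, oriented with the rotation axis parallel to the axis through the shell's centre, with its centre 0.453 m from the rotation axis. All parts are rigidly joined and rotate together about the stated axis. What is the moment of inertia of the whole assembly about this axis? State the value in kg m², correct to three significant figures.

3.81

Thin rod: I_cm = (1/12)ML² = (1/12)(1.53)(0.2)² = 0.0051 kg m²; axis through the centre, so I = 0.0051 kg m².
Solid disk: I_cm = (1/2)MR² = (1/2)(2.47)(0.472)² = 0.27514 kg m²; centre at d = 0.696 m, so I = I_cm + Md² gives I = 0.27514 + (2.47)(0.696)² = 1.4716 kg m².
Thin rod: I_cm = (1/12)ML² = (1/12)(4.95)(1.12)² = 0.51744 kg m²; centre at d = 0.125 m, so I = I_cm + Md² gives I = 0.51744 + (4.95)(0.125)² = 0.59478 kg m².
Spherical shell: I_cm = (2/3)MR² = (2/3)(5.37)(0.42)² = 0.63151 kg m²; centre at d = 0.453 m, so I = I_cm + Md² gives I = 0.63151 + (5.37)(0.453)² = 1.7335 kg m².
Total I = 0.0051 + 1.4716 + 0.59478 + 1.7335 = 3.805 kg m².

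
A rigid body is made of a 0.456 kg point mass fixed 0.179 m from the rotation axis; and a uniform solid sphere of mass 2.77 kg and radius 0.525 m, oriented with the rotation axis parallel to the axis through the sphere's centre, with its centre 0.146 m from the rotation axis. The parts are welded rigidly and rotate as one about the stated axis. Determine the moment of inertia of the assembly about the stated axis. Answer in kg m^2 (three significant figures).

0.379

Point mass: I_cm = 0; centre at d = 0.179 m, so I = I_cm + Md² gives I = 0 + (0.456)(0.179)² = 0.014611 kg m^2.
Solid sphere: I_cm = (2/5)MR² = (2/5)(2.77)(0.525)² = 0.30539 kg m^2; centre at d = 0.146 m, so I = I_cm + Md² gives I = 0.30539 + (2.77)(0.146)² = 0.36444 kg m^2.
Total I = 0.014611 + 0.36444 = 0.37905 kg m^2.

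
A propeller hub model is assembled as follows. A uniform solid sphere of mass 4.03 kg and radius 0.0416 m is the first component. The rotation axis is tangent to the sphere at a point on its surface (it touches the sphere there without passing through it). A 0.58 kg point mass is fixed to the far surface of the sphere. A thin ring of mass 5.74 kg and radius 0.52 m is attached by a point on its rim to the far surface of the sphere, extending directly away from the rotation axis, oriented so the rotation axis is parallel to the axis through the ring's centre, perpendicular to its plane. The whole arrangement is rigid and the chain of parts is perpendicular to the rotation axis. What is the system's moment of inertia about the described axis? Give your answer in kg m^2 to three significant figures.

Solid sphere: I_cm = (2/5)MR² = (2/5)(4.03)(0.0416)² = 0.0027897 kg m^2; centre at d = 0.0416 m, so I = I_cm + Md² gives I = 0.0027897 + (4.03)(0.0416)² = 0.0097638 kg m^2.
Point mass: I_cm = 0; centre at d = 0.0416 + 0.0416 = 0.0832 m, so I = I_cm + Md² gives I = 0 + (0.58)(0.0832)² = 0.0040149 kg m^2.
Thin ring: I_cm = MR² = (5.74)(0.52)² = 1.5521 kg m^2; centre at d = 0.0416 + 0.0416 + 0.52 = 0.6032 m, so I = I_cm + Md² gives I = 1.5521 + (5.74)(0.6032)² = 3.6406 kg m^2.
Total I = 0.0097638 + 0.0040149 + 3.6406 = 3.6544 kg m^2.

3.65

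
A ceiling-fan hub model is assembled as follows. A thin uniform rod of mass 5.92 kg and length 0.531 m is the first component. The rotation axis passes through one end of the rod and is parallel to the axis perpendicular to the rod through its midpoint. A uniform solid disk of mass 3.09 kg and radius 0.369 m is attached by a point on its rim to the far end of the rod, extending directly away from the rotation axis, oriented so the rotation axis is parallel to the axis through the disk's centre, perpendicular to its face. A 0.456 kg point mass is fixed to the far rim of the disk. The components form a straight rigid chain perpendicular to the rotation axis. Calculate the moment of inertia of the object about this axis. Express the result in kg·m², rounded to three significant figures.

4.00

Thin rod: I_cm = (1/12)ML² = (1/12)(5.92)(0.531)² = 0.1391 kg·m²; centre at d = 0.2655 m, so I = I_cm + Md² gives I = 0.1391 + (5.92)(0.2655)² = 0.5564 kg·m².
Solid disk: I_cm = (1/2)MR² = (1/2)(3.09)(0.369)² = 0.21037 kg·m²; centre at d = 0.2655 + 0.2655 + 0.369 = 0.9 m, so I = I_cm + Md² gives I = 0.21037 + (3.09)(0.9)² = 2.7133 kg·m².
Point mass: I_cm = 0; centre at d = 0.2655 + 0.2655 + 0.369 + 0.369 = 1.269 m, so I = I_cm + Md² gives I = 0 + (0.456)(1.269)² = 0.73432 kg·m².
Total I = 0.5564 + 2.7133 + 0.73432 = 4.004 kg·m².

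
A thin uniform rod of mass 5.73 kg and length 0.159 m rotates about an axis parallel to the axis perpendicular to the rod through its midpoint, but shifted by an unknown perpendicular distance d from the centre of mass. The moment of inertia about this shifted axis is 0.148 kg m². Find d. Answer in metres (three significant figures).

About the centre-of-mass axis, I_cm = (1/12)ML² = (1/12)(5.73)(0.159)² = 0.012072 kg m².
Parallel axis theorem: I = I_cm + Md², so Md² = 0.148 − 0.012072 = 0.13593 kg m².
d = √(0.13593 / 5.73) = 0.15402 m.

0.154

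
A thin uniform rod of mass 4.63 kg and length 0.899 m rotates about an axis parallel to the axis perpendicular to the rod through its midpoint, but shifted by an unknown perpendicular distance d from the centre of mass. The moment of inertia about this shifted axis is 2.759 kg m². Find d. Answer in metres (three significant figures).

About the centre-of-mass axis, I_cm = (1/12)ML² = (1/12)(4.63)(0.899)² = 0.31183 kg m².
Parallel axis theorem: I = I_cm + Md², so Md² = 2.759 − 0.31183 = 2.4472 kg m².
d = √(2.4472 / 4.63) = 0.72701 m.

0.727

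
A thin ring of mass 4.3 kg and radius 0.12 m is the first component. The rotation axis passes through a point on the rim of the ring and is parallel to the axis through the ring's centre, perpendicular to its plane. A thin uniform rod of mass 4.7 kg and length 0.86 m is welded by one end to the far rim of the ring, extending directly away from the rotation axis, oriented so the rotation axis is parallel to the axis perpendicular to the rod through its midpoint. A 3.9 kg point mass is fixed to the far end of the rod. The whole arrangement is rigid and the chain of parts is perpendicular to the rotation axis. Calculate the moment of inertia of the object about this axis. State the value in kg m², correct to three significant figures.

Thin ring: I_cm = MR² = (4.3)(0.12)² = 0.06192 kg m²; centre at d = 0.12 m, so the parallel axis theorem gives I = 0.06192 + (4.3)(0.12)² = 0.12384 kg m².
Thin rod: I_cm = (1/12)ML² = (1/12)(4.7)(0.86)² = 0.28968 kg m²; centre at d = 0.12 + 0.12 + 0.43 = 0.67 m, so the parallel axis theorem gives I = 0.28968 + (4.7)(0.67)² = 2.3995 kg m².
Point mass: I_cm = 0; centre at d = 0.12 + 0.12 + 0.43 + 0.43 = 1.1 m, so the parallel axis theorem gives I = 0 + (3.9)(1.1)² = 4.719 kg m².
Total I = 0.12384 + 2.3995 + 4.719 = 7.2423 kg m².

7.24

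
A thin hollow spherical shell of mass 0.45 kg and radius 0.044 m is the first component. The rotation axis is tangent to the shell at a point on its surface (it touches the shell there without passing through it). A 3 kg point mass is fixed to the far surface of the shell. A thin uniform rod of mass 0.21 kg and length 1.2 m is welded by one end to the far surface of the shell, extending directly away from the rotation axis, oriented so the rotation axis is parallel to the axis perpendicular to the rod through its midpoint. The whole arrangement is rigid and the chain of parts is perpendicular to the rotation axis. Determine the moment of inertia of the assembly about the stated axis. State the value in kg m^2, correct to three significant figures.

Spherical shell: I_cm = (2/3)MR² = (2/3)(0.45)(0.044)² = 0.0005808 kg m^2; centre at d = 0.044 m, so the parallel axis theorem gives I = 0.0005808 + (0.45)(0.044)² = 0.001452 kg m^2.
Point mass: I_cm = 0; centre at d = 0.044 + 0.044 = 0.088 m, so the parallel axis theorem gives I = 0 + (3)(0.088)² = 0.023232 kg m^2.
Thin rod: I_cm = (1/12)ML² = (1/12)(0.21)(1.2)² = 0.0252 kg m^2; centre at d = 0.044 + 0.044 + 0.6 = 0.688 m, so the parallel axis theorem gives I = 0.0252 + (0.21)(0.688)² = 0.1246 kg m^2.
Total I = 0.001452 + 0.023232 + 0.1246 = 0.14929 kg m^2.

0.149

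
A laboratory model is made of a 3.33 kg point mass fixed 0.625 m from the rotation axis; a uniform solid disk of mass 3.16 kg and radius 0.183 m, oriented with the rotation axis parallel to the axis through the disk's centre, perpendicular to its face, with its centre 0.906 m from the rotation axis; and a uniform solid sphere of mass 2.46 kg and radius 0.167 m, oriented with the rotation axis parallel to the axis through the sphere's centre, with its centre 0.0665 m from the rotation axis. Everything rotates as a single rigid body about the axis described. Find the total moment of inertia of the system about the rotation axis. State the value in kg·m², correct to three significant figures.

Point mass: I_cm = 0; centre at d = 0.625 m, so the parallel axis theorem gives I = 0 + (3.33)(0.625)² = 1.3008 kg·m².
Solid disk: I_cm = (1/2)MR² = (1/2)(3.16)(0.183)² = 0.052913 kg·m²; centre at d = 0.906 m, so the parallel axis theorem gives I = 0.052913 + (3.16)(0.906)² = 2.6468 kg·m².
Solid sphere: I_cm = (2/5)MR² = (2/5)(2.46)(0.167)² = 0.027443 kg·m²; centre at d = 0.0665 m, so the parallel axis theorem gives I = 0.027443 + (2.46)(0.0665)² = 0.038322 kg·m².
Total I = 1.3008 + 2.6468 + 0.038322 = 3.9859 kg·m².

3.99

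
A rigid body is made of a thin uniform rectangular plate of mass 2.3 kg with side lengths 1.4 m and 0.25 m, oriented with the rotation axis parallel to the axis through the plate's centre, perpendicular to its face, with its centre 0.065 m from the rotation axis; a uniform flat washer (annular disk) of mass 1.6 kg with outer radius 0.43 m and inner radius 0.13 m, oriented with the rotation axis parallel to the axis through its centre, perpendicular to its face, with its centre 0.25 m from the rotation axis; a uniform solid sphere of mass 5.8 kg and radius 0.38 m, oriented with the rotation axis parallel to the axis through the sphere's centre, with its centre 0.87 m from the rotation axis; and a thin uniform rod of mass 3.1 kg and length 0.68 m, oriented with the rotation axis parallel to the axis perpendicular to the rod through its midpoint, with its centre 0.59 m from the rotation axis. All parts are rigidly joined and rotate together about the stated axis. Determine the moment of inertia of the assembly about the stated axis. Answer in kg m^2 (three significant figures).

6.58

Rectangular plate: I_cm = (1/12)M(a²+b²) = (1/12)(2.3)[(1.4)² + (0.25)²] = 0.38765 kg m^2; centre at d = 0.065 m, so I = I_cm + Md² gives I = 0.38765 + (2.3)(0.065)² = 0.39736 kg m^2.
Annular disk: I_cm = (1/2)M(R²+r²) = (1/2)(1.6)[(0.43)² + (0.13)²] = 0.16144 kg m^2; centre at d = 0.25 m, so I = I_cm + Md² gives I = 0.16144 + (1.6)(0.25)² = 0.26144 kg m^2.
Solid sphere: I_cm = (2/5)MR² = (2/5)(5.8)(0.38)² = 0.33501 kg m^2; centre at d = 0.87 m, so I = I_cm + Md² gives I = 0.33501 + (5.8)(0.87)² = 4.725 kg m^2.
Thin rod: I_cm = (1/12)ML² = (1/12)(3.1)(0.68)² = 0.11945 kg m^2; centre at d = 0.59 m, so I = I_cm + Md² gives I = 0.11945 + (3.1)(0.59)² = 1.1986 kg m^2.
Total I = 0.39736 + 0.26144 + 4.725 + 1.1986 = 6.5824 kg m^2.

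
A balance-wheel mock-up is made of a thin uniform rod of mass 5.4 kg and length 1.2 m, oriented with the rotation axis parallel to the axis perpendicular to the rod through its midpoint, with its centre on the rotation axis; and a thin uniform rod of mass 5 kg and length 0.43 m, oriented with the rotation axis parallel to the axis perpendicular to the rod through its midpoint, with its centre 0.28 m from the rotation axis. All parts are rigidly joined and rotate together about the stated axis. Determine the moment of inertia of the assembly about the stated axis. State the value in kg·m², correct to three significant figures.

Thin rod: I_cm = (1/12)ML² = (1/12)(5.4)(1.2)² = 0.648 kg·m²; axis through the centre, so I = 0.648 kg·m².
Thin rod: I_cm = (1/12)ML² = (1/12)(5)(0.43)² = 0.077042 kg·m²; centre at d = 0.28 m, so I = I_cm + Md² gives I = 0.077042 + (5)(0.28)² = 0.46904 kg·m².
Total I = 0.648 + 0.46904 = 1.117 kg·m².

1.12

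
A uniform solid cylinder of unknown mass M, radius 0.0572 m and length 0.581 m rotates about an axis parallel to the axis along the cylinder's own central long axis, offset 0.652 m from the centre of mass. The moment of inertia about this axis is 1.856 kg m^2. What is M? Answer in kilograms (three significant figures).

I = I_cm + Md² = (1/2)MR² + Md² = M·[0.5·(0.0572)² + (0.652)²] = M·0.42674.
So M = 1.856 / 0.42674 = 4.3493 kg.

4.35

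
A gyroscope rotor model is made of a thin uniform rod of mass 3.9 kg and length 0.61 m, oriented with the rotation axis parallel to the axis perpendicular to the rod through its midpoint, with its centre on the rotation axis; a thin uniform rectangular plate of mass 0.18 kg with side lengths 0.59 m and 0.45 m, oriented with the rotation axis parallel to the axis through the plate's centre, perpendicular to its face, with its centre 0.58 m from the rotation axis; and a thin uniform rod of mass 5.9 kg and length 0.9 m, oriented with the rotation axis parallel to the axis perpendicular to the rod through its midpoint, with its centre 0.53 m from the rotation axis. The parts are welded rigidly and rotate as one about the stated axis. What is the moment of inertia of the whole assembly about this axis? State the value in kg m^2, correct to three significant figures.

Thin rod: I_cm = (1/12)ML² = (1/12)(3.9)(0.61)² = 0.12093 kg m^2; axis through the centre, so I = 0.12093 kg m^2.
Rectangular plate: I_cm = (1/12)M(a²+b²) = (1/12)(0.18)[(0.59)² + (0.45)²] = 0.008259 kg m^2; centre at d = 0.58 m, so I = I_cm + Md² gives I = 0.008259 + (0.18)(0.58)² = 0.068811 kg m^2.
Thin rod: I_cm = (1/12)ML² = (1/12)(5.9)(0.9)² = 0.39825 kg m^2; centre at d = 0.53 m, so I = I_cm + Md² gives I = 0.39825 + (5.9)(0.53)² = 2.0556 kg m^2.
Total I = 0.12093 + 0.068811 + 2.0556 = 2.2453 kg m^2.

2.25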